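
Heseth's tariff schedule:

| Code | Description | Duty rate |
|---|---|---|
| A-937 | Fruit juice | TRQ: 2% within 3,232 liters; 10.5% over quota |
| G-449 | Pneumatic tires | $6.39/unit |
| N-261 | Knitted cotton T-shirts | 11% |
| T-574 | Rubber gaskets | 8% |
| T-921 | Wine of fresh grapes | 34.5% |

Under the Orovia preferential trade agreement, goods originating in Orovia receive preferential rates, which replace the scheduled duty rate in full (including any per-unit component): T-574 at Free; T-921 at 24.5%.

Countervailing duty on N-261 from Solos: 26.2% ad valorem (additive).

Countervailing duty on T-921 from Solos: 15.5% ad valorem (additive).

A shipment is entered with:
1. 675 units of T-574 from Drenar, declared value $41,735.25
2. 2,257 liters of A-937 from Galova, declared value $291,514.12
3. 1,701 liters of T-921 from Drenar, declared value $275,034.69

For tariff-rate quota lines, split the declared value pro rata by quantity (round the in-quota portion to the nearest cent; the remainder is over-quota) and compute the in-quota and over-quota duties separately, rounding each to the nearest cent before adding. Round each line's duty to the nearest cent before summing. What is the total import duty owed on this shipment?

$104,056.07

Line 1 (T-574, Drenar, 675 units, $41,735.25):
Base rate for T-574 is 8%.
T-574 has an FTA preferential rate, but origin Drenar is not Orovia; base rate stands.
Duty = $41,735.25 × 8% = $3,338.82.
Line 2 (A-937, Galova, 2,257 liters, $291,514.12):
Code A-937 is under a tariff-rate quota (threshold 3,232 liters). Quantity 2,257 liters is within the quota, so the in-quota rate 2% applies to the full value.
Duty = $291,514.12 × 2% = $5,830.28.
Line 3 (T-921, Drenar, 1,701 liters, $275,034.69):
Base rate for T-921 is 34.5%.
T-921 has an FTA preferential rate, but origin Drenar is not Orovia; base rate stands.
The additional-duty order on T-921 targets Solos, not Drenar; it does not apply.
Duty = $275,034.69 × 34.5% = $94,886.97.
Total = $3,338.82 + $5,830.28 + $94,886.97 = $104,056.07.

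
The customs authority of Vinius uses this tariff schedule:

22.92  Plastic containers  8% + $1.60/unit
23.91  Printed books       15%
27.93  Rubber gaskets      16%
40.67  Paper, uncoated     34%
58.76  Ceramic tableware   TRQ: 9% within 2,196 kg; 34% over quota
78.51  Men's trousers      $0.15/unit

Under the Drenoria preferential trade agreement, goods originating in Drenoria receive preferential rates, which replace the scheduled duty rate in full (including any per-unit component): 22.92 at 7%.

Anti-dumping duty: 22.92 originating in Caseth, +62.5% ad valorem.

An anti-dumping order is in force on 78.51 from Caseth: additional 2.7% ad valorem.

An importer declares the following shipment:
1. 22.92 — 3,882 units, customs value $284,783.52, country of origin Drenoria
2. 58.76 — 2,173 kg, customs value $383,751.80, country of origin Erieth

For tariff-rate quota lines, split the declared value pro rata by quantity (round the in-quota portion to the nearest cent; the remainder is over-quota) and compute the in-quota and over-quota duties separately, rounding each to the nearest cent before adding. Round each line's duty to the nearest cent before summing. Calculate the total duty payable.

$54,472.51

Line 1 (22.92, Drenoria, 3,882 units, $284,783.52):
Base rate for 22.92 is 8% + $1.60/unit.
Origin Drenoria qualifies under the Vinius–Drenoria agreement and 22.92 is covered: preferential rate 7% applies instead.
The additional-duty order on 22.92 targets Caseth, not Drenoria; it does not apply.
Duty = $284,783.52 × 7% = $19,934.85.
Line 2 (58.76, Erieth, 2,173 kg, $383,751.80):
Code 58.76 is under a tariff-rate quota (threshold 2,196 kg). Quantity 2,173 kg is within the quota, so the in-quota rate 9% applies to the full value.
Duty = $383,751.80 × 9% = $34,537.66.
Total = $19,934.85 + $34,537.66 = $54,472.51.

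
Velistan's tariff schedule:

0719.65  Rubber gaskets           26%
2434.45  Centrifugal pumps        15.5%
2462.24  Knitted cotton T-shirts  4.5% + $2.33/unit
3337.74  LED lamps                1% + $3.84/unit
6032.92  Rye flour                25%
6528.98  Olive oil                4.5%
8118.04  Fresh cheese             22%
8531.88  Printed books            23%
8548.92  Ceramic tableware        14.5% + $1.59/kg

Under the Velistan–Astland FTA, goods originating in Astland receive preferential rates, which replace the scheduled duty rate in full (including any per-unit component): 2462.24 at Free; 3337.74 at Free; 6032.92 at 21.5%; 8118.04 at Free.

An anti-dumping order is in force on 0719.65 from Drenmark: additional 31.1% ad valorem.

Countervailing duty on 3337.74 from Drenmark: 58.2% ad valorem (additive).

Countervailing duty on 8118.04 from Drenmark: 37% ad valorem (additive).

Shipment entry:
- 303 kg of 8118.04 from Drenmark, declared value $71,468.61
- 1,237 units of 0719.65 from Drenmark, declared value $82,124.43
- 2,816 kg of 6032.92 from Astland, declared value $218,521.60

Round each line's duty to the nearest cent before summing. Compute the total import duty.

$136,041.67

Line 1 (8118.04, Drenmark, 303 kg, $71,468.61):
Base rate for 8118.04 is 22%.
8118.04 has an FTA preferential rate, but origin Drenmark is not Astland; base rate stands.
Additional duty on 8118.04 from Drenmark: +37%. Applied ad valorem rate: 22% + 37% = 59%.
Duty = $71,468.61 × 59% = $42,166.48.
Line 2 (0719.65, Drenmark, 1,237 units, $82,124.43):
Base rate for 0719.65 is 26%.
Additional duty on 0719.65 from Drenmark: +31.1%. Applied ad valorem rate: 26% + 31.1% = 57.1%.
Duty = $82,124.43 × 57.1% = $46,893.05.
Line 3 (6032.92, Astland, 2,816 kg, $218,521.60):
Base rate for 6032.92 is 25%.
Origin Astland qualifies under the Velistan–Astland agreement and 6032.92 is covered: preferential rate 21.5% applies instead.
Duty = $218,521.60 × 21.5% = $46,982.14.
Total = $42,166.48 + $46,893.05 + $46,982.14 = $136,041.67.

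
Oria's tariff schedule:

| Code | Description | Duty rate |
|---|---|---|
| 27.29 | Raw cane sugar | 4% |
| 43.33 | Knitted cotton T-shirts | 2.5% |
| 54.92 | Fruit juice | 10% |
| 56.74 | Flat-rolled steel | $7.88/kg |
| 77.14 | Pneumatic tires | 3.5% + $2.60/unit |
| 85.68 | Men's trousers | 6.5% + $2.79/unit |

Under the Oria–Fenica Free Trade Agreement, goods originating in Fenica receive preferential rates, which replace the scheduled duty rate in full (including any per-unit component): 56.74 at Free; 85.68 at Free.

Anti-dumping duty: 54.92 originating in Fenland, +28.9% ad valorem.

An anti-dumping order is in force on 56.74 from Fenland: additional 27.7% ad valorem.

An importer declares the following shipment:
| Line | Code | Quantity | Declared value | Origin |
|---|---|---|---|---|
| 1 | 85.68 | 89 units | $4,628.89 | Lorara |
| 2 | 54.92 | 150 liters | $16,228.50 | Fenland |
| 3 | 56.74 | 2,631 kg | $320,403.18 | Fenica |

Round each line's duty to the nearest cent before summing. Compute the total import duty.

$6,862.08

Line 1 (85.68, Lorara, 89 units, $4,628.89):
Base rate for 85.68 is 6.5% + $2.79/unit.
85.68 has an FTA preferential rate, but origin Lorara is not Fenica; base rate stands.
Duty = $4,628.89 × 6.5% + 89 × $2.79 = $549.19.
Line 2 (54.92, Fenland, 150 liters, $16,228.50):
Base rate for 54.92 is 10%.
Additional duty on 54.92 from Fenland: +28.9%. Applied ad valorem rate: 10% + 28.9% = 38.9%.
Duty = $16,228.50 × 38.9% = $6,312.89.
Line 3 (56.74, Fenica, 2,631 kg, $320,403.18):
Base rate for 56.74 is $7.88/kg.
Origin Fenica qualifies under the Oria–Fenica agreement and 56.74 is covered: preferential rate Free applies instead.
The additional-duty order on 56.74 targets Fenland, not Fenica; it does not apply.
Duty = $320,403.18 × 0% = $0.00.
Total = $549.19 + $6,312.89 + $0.00 = $6,862.08.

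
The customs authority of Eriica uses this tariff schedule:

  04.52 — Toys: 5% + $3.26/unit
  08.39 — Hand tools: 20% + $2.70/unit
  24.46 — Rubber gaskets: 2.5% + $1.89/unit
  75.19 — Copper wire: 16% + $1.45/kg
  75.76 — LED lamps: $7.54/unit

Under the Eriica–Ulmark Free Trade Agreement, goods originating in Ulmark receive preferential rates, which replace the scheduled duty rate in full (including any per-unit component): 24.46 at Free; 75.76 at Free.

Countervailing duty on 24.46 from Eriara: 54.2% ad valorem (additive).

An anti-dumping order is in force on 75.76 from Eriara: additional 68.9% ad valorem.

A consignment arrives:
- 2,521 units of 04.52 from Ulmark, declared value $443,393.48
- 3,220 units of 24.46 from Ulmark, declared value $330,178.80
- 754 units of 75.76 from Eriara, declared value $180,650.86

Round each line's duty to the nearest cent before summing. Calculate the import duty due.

Line 1 (04.52, Ulmark, 2,521 units, $443,393.48):
Base rate for 04.52 is 5% + $3.26/unit.
Origin Ulmark is the FTA partner but 04.52 is not on the preference list; base rate stands.
Duty = $443,393.48 × 5% + 2,521 × $3.26 = $30,388.13.
Line 2 (24.46, Ulmark, 3,220 units, $330,178.80):
Base rate for 24.46 is 2.5% + $1.89/unit.
Origin Ulmark qualifies under the Eriica–Ulmark agreement and 24.46 is covered: preferential rate Free applies instead.
The additional-duty order on 24.46 targets Eriara, not Ulmark; it does not apply.
Duty = $330,178.80 × 0% = $0.00.
Line 3 (75.76, Eriara, 754 units, $180,650.86):
Base rate for 75.76 is $7.54/unit.
75.76 has an FTA preferential rate, but origin Eriara is not Ulmark; base rate stands.
Additional duty on 75.76 from Eriara: +68.9% ad valorem. Applied ad valorem rate = 68.9%.
Duty = $180,650.86 × 68.9% + 754 × $7.54 = $130,153.60.
Total = $30,388.13 + $0.00 + $130,153.60 = $160,541.73.

$160,541.73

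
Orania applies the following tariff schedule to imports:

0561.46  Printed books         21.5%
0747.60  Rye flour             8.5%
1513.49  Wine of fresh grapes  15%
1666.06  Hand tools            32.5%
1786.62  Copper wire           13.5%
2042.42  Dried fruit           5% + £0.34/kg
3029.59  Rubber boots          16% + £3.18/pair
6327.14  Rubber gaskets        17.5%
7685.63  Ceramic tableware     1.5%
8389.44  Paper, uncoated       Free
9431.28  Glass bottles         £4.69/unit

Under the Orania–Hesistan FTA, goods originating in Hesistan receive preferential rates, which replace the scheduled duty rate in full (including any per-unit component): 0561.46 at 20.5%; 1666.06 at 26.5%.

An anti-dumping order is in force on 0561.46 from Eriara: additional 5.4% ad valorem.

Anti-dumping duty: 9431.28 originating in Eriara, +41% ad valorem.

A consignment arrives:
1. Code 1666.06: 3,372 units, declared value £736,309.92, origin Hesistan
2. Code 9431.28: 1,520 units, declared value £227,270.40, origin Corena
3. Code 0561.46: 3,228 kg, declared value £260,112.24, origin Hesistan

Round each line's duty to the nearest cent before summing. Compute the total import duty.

£255,573.94

Line 1 (1666.06, Hesistan, 3,372 units, £736,309.92):
Base rate for 1666.06 is 32.5%.
Origin Hesistan qualifies under the Orania–Hesistan agreement and 1666.06 is covered: preferential rate 26.5% applies instead.
Duty = £736,309.92 × 26.5% = £195,122.13.
Line 2 (9431.28, Corena, 1,520 units, £227,270.40):
Base rate for 9431.28 is £4.69/unit.
The additional-duty order on 9431.28 targets Eriara, not Corena; it does not apply.
Duty = 1,520 × £4.69 = £7,128.80.
Line 3 (0561.46, Hesistan, 3,228 kg, £260,112.24):
Base rate for 0561.46 is 21.5%.
Origin Hesistan qualifies under the Orania–Hesistan agreement and 0561.46 is covered: preferential rate 20.5% applies instead.
The additional-duty order on 0561.46 targets Eriara, not Hesistan; it does not apply.
Duty = £260,112.24 × 20.5% = £53,323.01.
Total = £195,122.13 + £7,128.80 + £53,323.01 = £255,573.94.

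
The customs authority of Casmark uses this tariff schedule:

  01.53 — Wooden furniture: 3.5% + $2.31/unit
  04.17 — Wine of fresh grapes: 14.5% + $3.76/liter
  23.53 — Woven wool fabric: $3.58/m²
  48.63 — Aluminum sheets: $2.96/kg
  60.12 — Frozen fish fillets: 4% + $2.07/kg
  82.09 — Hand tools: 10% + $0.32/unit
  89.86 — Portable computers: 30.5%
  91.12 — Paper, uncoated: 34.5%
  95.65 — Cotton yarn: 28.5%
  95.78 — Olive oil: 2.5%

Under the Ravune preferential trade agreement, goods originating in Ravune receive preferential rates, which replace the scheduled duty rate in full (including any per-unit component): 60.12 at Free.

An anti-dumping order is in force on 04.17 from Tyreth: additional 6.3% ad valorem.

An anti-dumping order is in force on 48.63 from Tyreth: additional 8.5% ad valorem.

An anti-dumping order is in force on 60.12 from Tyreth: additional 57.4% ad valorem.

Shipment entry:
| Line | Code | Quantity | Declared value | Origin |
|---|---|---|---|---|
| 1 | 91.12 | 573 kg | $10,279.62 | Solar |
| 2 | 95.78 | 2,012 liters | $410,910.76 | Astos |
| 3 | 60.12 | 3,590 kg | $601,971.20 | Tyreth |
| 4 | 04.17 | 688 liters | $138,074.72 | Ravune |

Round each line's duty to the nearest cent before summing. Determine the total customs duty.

$413,468.57

Line 1 (91.12, Solar, 573 kg, $10,279.62):
Base rate for 91.12 is 34.5%.
Duty = $10,279.62 × 34.5% = $3,546.47.
Line 2 (95.78, Astos, 2,012 liters, $410,910.76):
Base rate for 95.78 is 2.5%.
Duty = $410,910.76 × 2.5% = $10,272.77.
Line 3 (60.12, Tyreth, 3,590 kg, $601,971.20):
Base rate for 60.12 is 4% + $2.07/kg.
60.12 has an FTA preferential rate, but origin Tyreth is not Ravune; base rate stands.
Additional duty on 60.12 from Tyreth: +57.4%. Applied ad valorem rate: 4% + 57.4% = 61.4%.
Duty = $601,971.20 × 61.4% + 3,590 × $2.07 = $377,041.62.
Line 4 (04.17, Ravune, 688 liters, $138,074.72):
Base rate for 04.17 is 14.5% + $3.76/liter.
Origin Ravune is the FTA partner but 04.17 is not on the preference list; base rate stands.
The additional-duty order on 04.17 targets Tyreth, not Ravune; it does not apply.
Duty = $138,074.72 × 14.5% + 688 × $3.76 = $22,607.71.
Total = $3,546.47 + $10,272.77 + $377,041.62 + $22,607.71 = $413,468.57.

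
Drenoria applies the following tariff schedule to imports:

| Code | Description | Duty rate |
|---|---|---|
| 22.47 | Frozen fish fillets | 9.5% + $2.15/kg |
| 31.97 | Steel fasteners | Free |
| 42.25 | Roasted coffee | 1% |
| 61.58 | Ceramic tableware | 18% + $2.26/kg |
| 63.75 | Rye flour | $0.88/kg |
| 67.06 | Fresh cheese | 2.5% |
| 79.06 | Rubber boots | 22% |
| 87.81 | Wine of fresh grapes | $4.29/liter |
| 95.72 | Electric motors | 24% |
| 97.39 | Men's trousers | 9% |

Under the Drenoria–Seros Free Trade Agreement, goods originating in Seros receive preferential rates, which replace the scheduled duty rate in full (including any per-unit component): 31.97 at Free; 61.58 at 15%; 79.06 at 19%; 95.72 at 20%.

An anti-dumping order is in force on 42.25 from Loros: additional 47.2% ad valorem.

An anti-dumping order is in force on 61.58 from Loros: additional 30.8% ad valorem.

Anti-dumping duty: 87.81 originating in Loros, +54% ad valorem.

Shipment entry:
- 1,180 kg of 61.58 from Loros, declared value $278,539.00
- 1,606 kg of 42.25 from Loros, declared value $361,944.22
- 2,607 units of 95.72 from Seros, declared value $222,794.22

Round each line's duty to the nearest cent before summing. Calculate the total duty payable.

Line 1 (61.58, Loros, 1,180 kg, $278,539.00):
Base rate for 61.58 is 18% + $2.26/kg.
61.58 has an FTA preferential rate, but origin Loros is not Seros; base rate stands.
Additional duty on 61.58 from Loros: +30.8%. Applied ad valorem rate: 18% + 30.8% = 48.8%.
Duty = $278,539.00 × 48.8% + 1,180 × $2.26 = $138,593.83.
Line 2 (42.25, Loros, 1,606 kg, $361,944.22):
Base rate for 42.25 is 1%.
Additional duty on 42.25 from Loros: +47.2%. Applied ad valorem rate: 1% + 47.2% = 48.2%.
Duty = $361,944.22 × 48.2% = $174,457.11.
Line 3 (95.72, Seros, 2,607 units, $222,794.22):
Base rate for 95.72 is 24%.
Origin Seros qualifies under the Drenoria–Seros agreement and 95.72 is covered: preferential rate 20% applies instead.
Duty = $222,794.22 × 20% = $44,558.84.
Total = $138,593.83 + $174,457.11 + $44,558.84 = $357,609.78.

$357,609.78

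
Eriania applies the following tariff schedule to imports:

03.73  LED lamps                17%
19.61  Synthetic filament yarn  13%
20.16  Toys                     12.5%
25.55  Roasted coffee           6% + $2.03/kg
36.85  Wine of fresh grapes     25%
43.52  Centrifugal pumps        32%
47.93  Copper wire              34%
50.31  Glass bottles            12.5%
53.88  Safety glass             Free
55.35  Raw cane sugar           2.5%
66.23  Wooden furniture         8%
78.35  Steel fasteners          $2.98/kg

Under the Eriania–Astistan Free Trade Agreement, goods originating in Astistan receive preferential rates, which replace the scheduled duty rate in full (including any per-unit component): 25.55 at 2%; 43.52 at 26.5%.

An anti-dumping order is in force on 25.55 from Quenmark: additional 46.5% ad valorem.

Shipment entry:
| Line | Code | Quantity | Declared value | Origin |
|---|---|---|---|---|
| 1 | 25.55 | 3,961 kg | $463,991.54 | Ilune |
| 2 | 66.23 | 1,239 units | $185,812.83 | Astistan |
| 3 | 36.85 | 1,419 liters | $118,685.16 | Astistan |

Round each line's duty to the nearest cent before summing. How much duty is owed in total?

$80,416.64

Line 1 (25.55, Ilune, 3,961 kg, $463,991.54):
Base rate for 25.55 is 6% + $2.03/kg.
25.55 has an FTA preferential rate, but origin Ilune is not Astistan; base rate stands.
The additional-duty order on 25.55 targets Quenmark, not Ilune; it does not apply.
Duty = $463,991.54 × 6% + 3,961 × $2.03 = $35,880.32.
Line 2 (66.23, Astistan, 1,239 units, $185,812.83):
Base rate for 66.23 is 8%.
Origin Astistan is the FTA partner but 66.23 is not on the preference list; base rate stands.
Duty = $185,812.83 × 8% = $14,865.03.
Line 3 (36.85, Astistan, 1,419 liters, $118,685.16):
Base rate for 36.85 is 25%.
Origin Astistan is the FTA partner but 36.85 is not on the preference list; base rate stands.
Duty = $118,685.16 × 25% = $29,671.29.
Total = $35,880.32 + $14,865.03 + $29,671.29 = $80,416.64.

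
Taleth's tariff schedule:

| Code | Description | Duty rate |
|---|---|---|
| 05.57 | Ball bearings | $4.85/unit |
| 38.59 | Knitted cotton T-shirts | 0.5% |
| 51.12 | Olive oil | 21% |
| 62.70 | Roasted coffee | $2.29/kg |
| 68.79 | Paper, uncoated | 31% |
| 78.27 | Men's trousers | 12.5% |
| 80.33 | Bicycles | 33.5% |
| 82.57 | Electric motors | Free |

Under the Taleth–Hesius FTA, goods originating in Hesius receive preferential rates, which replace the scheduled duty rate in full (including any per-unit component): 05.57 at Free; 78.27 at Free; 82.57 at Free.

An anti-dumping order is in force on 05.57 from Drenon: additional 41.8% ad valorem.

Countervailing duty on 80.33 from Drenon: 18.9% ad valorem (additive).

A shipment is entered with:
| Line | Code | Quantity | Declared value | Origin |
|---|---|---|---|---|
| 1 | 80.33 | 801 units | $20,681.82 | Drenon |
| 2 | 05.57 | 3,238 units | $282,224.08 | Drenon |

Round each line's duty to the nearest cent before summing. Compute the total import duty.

$144,511.24

Line 1 (80.33, Drenon, 801 units, $20,681.82):
Base rate for 80.33 is 33.5%.
Additional duty on 80.33 from Drenon: +18.9%. Applied ad valorem rate: 33.5% + 18.9% = 52.4%.
Duty = $20,681.82 × 52.4% = $10,837.27.
Line 2 (05.57, Drenon, 3,238 units, $282,224.08):
Base rate for 05.57 is $4.85/unit.
05.57 has an FTA preferential rate, but origin Drenon is not Hesius; base rate stands.
Additional duty on 05.57 from Drenon: +41.8% ad valorem. Applied ad valorem rate = 41.8%.
Duty = $282,224.08 × 41.8% + 3,238 × $4.85 = $133,673.97.
Total = $10,837.27 + $133,673.97 = $144,511.24.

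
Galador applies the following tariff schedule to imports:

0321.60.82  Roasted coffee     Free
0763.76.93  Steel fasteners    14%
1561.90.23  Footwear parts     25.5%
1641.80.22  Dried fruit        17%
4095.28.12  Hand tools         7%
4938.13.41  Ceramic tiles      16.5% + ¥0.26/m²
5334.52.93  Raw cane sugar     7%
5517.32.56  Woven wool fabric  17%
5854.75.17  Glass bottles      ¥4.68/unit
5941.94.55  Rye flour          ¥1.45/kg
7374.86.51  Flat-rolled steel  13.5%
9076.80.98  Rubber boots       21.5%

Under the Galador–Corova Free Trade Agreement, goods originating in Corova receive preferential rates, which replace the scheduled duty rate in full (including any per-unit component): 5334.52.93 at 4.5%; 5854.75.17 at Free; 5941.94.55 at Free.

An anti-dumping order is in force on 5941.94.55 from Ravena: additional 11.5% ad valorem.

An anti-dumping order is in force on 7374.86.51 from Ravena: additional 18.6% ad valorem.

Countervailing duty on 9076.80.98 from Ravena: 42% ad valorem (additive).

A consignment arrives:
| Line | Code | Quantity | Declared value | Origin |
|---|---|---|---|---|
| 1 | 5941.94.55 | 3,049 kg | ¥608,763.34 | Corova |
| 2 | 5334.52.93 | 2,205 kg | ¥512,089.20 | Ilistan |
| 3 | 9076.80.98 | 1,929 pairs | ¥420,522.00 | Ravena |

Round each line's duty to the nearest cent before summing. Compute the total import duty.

Line 1 (5941.94.55, Corova, 3,049 kg, ¥608,763.34):
Base rate for 5941.94.55 is ¥1.45/kg.
Origin Corova qualifies under the Galador–Corova agreement and 5941.94.55 is covered: preferential rate Free applies instead.
The additional-duty order on 5941.94.55 targets Ravena, not Corova; it does not apply.
Duty = ¥608,763.34 × 0% = ¥0.00.
Line 2 (5334.52.93, Ilistan, 2,205 kg, ¥512,089.20):
Base rate for 5334.52.93 is 7%.
5334.52.93 has an FTA preferential rate, but origin Ilistan is not Corova; base rate stands.
Duty = ¥512,089.20 × 7% = ¥35,846.24.
Line 3 (9076.80.98, Ravena, 1,929 pairs, ¥420,522.00):
Base rate for 9076.80.98 is 21.5%.
Additional duty on 9076.80.98 from Ravena: +42%. Applied ad valorem rate: 21.5% + 42% = 63.5%.
Duty = ¥420,522.00 × 63.5% = ¥267,031.47.
Total = ¥0.00 + ¥35,846.24 + ¥267,031.47 = ¥302,877.71.

¥302,877.71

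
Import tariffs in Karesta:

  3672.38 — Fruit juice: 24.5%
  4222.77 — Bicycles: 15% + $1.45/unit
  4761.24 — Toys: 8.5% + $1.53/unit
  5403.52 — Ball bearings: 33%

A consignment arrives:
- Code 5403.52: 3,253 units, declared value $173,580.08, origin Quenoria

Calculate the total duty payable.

Line 1 (5403.52, Quenoria, 3,253 units, $173,580.08):
Base rate for 5403.52 is 33%.
Duty = $173,580.08 × 33% = $57,281.43.

$57,281.43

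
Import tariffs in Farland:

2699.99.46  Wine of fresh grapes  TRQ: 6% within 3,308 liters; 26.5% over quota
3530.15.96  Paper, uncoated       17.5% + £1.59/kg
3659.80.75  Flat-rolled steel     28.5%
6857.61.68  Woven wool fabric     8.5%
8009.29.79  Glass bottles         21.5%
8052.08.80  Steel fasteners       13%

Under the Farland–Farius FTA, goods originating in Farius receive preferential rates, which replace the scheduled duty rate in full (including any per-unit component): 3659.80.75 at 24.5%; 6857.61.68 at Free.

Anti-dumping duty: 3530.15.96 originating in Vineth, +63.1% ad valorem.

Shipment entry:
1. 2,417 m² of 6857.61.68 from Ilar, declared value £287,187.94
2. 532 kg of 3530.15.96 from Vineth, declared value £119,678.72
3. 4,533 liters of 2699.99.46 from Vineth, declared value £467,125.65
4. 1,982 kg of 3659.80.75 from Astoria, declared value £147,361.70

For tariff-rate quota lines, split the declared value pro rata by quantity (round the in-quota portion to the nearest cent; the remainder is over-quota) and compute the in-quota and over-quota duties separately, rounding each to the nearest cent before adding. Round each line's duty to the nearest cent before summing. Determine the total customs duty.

Line 1 (6857.61.68, Ilar, 2,417 m², £287,187.94):
Base rate for 6857.61.68 is 8.5%.
6857.61.68 has an FTA preferential rate, but origin Ilar is not Farius; base rate stands.
Duty = £287,187.94 × 8.5% = £24,410.97.
Line 2 (3530.15.96, Vineth, 532 kg, £119,678.72):
Base rate for 3530.15.96 is 17.5% + £1.59/kg.
Additional duty on 3530.15.96 from Vineth: +63.1%. Applied ad valorem rate: 17.5% + 63.1% = 80.6%.
Duty = £119,678.72 × 80.6% + 532 × £1.59 = £97,306.93.
Line 3 (2699.99.46, Vineth, 4,533 liters, £467,125.65):
Code 2699.99.46 is under a tariff-rate quota (threshold 3,308 liters). In-quota: 3,308 liters at 6%; over-quota: 1,225 liters at 26.5%.
Pro-rata value split: in-quota = £467,125.65 × 3,308/4,533 = £340,889.40; over-quota = £467,125.65 − £340,889.40 = £126,236.25.
In-quota duty = £340,889.40 × 6% = £20,453.36. Over-quota duty = £126,236.25 × 26.5% = £33,452.61.
Line duty = £20,453.36 + £33,452.61 = £53,905.97.
Line 4 (3659.80.75, Astoria, 1,982 kg, £147,361.70):
Base rate for 3659.80.75 is 28.5%.
3659.80.75 has an FTA preferential rate, but origin Astoria is not Farius; base rate stands.
Duty = £147,361.70 × 28.5% = £41,998.08.
Total = £24,410.97 + £97,306.93 + £53,905.97 + £41,998.08 = £217,621.95.

£217,621.95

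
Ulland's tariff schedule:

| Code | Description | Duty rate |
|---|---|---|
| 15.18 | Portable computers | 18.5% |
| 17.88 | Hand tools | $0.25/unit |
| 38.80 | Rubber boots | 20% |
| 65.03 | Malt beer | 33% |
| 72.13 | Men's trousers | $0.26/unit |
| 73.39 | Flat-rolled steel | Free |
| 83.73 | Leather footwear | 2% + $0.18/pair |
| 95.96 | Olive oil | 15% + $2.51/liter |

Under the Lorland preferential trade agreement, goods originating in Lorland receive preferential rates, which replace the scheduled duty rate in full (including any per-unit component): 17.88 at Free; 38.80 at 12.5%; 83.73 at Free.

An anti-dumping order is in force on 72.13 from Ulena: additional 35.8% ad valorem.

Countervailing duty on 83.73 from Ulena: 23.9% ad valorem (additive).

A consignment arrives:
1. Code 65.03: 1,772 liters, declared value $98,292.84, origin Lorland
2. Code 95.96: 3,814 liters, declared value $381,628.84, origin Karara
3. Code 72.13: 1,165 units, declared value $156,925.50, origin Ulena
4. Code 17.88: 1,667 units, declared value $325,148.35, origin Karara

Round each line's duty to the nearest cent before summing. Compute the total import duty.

$156,153.09

Line 1 (65.03, Lorland, 1,772 liters, $98,292.84):
Base rate for 65.03 is 33%.
Origin Lorland is the FTA partner but 65.03 is not on the preference list; base rate stands.
Duty = $98,292.84 × 33% = $32,436.64.
Line 2 (95.96, Karara, 3,814 liters, $381,628.84):
Base rate for 95.96 is 15% + $2.51/liter.
Duty = $381,628.84 × 15% + 3,814 × $2.51 = $66,817.47.
Line 3 (72.13, Ulena, 1,165 units, $156,925.50):
Base rate for 72.13 is $0.26/unit.
Additional duty on 72.13 from Ulena: +35.8% ad valorem. Applied ad valorem rate = 35.8%.
Duty = $156,925.50 × 35.8% + 1,165 × $0.26 = $56,482.23.
Line 4 (17.88, Karara, 1,667 units, $325,148.35):
Base rate for 17.88 is $0.25/unit.
17.88 has an FTA preferential rate, but origin Karara is not Lorland; base rate stands.
Duty = 1,667 × $0.25 = $416.75.
Total = $32,436.64 + $66,817.47 + $56,482.23 + $416.75 = $156,153.09.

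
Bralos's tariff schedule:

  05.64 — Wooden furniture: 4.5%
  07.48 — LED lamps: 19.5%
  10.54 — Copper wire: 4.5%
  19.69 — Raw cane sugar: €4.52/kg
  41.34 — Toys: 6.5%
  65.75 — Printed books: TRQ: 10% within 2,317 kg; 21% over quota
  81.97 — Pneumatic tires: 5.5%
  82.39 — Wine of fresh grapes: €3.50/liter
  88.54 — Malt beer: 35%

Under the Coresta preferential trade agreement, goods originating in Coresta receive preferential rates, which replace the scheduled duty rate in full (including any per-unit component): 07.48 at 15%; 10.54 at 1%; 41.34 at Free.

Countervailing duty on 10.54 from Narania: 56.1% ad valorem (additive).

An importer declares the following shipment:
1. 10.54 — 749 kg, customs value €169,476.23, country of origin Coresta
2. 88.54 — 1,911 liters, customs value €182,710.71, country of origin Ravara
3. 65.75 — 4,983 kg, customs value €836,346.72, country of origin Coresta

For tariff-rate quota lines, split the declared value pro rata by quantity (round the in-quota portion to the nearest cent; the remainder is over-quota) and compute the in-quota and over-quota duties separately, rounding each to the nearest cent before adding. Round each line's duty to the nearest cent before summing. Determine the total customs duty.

Line 1 (10.54, Coresta, 749 kg, €169,476.23):
Base rate for 10.54 is 4.5%.
Origin Coresta qualifies under the Bralos–Coresta agreement and 10.54 is covered: preferential rate 1% applies instead.
The additional-duty order on 10.54 targets Narania, not Coresta; it does not apply.
Duty = €169,476.23 × 1% = €1,694.76.
Line 2 (88.54, Ravara, 1,911 liters, €182,710.71):
Base rate for 88.54 is 35%.
Duty = €182,710.71 × 35% = €63,948.75.
Line 3 (65.75, Coresta, 4,983 kg, €836,346.72):
Code 65.75 is under a tariff-rate quota (threshold 2,317 kg). In-quota: 2,317 kg at 10%; over-quota: 2,666 kg at 21%.
Pro-rata value split: in-quota = €836,346.72 × 2,317/4,983 = €388,885.28; over-quota = €836,346.72 − €388,885.28 = €447,461.44.
In-quota duty = €388,885.28 × 10% = €38,888.53. Over-quota duty = €447,461.44 × 21% = €93,966.90.
Line duty = €38,888.53 + €93,966.90 = €132,855.43.
Total = €1,694.76 + €63,948.75 + €132,855.43 = €198,498.94.

€198,498.94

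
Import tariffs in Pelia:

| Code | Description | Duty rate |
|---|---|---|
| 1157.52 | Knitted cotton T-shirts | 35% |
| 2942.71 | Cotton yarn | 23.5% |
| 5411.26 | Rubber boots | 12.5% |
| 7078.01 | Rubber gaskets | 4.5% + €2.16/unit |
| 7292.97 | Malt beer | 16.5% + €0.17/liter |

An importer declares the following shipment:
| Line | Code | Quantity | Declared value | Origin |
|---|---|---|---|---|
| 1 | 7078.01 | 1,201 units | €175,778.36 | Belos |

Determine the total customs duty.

€10,504.19

Line 1 (7078.01, Belos, 1,201 units, €175,778.36):
Base rate for 7078.01 is 4.5% + €2.16/unit.
Duty = €175,778.36 × 4.5% + 1,201 × €2.16 = €10,504.19.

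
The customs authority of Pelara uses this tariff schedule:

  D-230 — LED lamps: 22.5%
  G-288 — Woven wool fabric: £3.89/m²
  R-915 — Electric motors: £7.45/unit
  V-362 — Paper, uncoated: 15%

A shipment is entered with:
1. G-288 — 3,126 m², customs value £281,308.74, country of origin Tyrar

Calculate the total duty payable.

Line 1 (G-288, Tyrar, 3,126 m², £281,308.74):
Base rate for G-288 is £3.89/m².
Duty = 3,126 × £3.89 = £12,160.14.

£12,160.14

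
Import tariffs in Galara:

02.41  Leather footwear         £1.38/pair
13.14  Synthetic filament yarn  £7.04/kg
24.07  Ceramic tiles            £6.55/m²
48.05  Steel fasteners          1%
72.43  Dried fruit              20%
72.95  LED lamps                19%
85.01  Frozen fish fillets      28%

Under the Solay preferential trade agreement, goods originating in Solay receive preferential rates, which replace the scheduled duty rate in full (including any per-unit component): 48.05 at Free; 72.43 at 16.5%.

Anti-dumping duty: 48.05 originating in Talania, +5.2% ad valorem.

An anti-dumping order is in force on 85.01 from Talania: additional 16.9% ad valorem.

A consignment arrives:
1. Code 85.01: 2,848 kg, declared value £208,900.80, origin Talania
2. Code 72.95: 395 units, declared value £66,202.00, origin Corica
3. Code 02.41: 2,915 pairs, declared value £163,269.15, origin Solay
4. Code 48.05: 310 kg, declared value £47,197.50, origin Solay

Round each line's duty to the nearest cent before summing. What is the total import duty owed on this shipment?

Line 1 (85.01, Talania, 2,848 kg, £208,900.80):
Base rate for 85.01 is 28%.
Additional duty on 85.01 from Talania: +16.9%. Applied ad valorem rate: 28% + 16.9% = 44.9%.
Duty = £208,900.80 × 44.9% = £93,796.46.
Line 2 (72.95, Corica, 395 units, £66,202.00):
Base rate for 72.95 is 19%.
Duty = £66,202.00 × 19% = £12,578.38.
Line 3 (02.41, Solay, 2,915 pairs, £163,269.15):
Base rate for 02.41 is £1.38/pair.
Origin Solay is the FTA partner but 02.41 is not on the preference list; base rate stands.
Duty = 2,915 × £1.38 = £4,022.70.
Line 4 (48.05, Solay, 310 kg, £47,197.50):
Base rate for 48.05 is 1%.
Origin Solay qualifies under the Galara–Solay agreement and 48.05 is covered: preferential rate Free applies instead.
The additional-duty order on 48.05 targets Talania, not Solay; it does not apply.
Duty = £47,197.50 × 0% = £0.00.
Total = £93,796.46 + £12,578.38 + £4,022.70 + £0.00 = £110,397.54.

£110,397.54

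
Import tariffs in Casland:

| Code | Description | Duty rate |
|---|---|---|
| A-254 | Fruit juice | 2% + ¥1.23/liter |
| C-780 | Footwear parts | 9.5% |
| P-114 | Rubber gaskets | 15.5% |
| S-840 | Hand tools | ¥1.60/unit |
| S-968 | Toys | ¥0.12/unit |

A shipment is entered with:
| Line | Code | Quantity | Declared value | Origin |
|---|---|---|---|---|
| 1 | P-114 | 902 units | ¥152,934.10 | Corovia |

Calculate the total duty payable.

¥23,704.79

Line 1 (P-114, Corovia, 902 units, ¥152,934.10):
Base rate for P-114 is 15.5%.
Duty = ¥152,934.10 × 15.5% = ¥23,704.79.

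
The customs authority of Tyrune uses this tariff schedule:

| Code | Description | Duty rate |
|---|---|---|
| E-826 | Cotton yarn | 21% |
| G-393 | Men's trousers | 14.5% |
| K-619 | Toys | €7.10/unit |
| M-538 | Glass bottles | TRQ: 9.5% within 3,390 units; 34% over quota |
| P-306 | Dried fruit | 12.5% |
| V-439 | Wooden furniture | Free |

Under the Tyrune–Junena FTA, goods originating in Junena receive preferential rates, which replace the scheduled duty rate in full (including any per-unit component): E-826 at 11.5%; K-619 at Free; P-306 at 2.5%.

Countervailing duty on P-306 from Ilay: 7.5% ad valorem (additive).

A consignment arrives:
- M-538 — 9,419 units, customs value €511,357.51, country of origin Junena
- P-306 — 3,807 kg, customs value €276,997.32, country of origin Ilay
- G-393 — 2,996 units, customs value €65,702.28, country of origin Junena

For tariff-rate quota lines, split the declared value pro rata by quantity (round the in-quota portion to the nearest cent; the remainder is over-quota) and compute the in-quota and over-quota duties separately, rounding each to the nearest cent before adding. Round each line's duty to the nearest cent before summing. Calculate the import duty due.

Line 1 (M-538, Junena, 9,419 units, €511,357.51):
Code M-538 is under a tariff-rate quota (threshold 3,390 units). In-quota: 3,390 units at 9.5%; over-quota: 6,029 units at 34%.
Pro-rata value split: in-quota = €511,357.51 × 3,390/9,419 = €184,043.10; over-quota = €511,357.51 − €184,043.10 = €327,314.41.
In-quota duty = €184,043.10 × 9.5% = €17,484.09. Over-quota duty = €327,314.41 × 34% = €111,286.90.
Line duty = €17,484.09 + €111,286.90 = €128,770.99.
Line 2 (P-306, Ilay, 3,807 kg, €276,997.32):
Base rate for P-306 is 12.5%.
P-306 has an FTA preferential rate, but origin Ilay is not Junena; base rate stands.
Additional duty on P-306 from Ilay: +7.5%. Applied ad valorem rate: 12.5% + 7.5% = 20%.
Duty = €276,997.32 × 20% = €55,399.46.
Line 3 (G-393, Junena, 2,996 units, €65,702.28):
Base rate for G-393 is 14.5%.
Origin Junena is the FTA partner but G-393 is not on the preference list; base rate stands.
Duty = €65,702.28 × 14.5% = €9,526.83.
Total = €128,770.99 + €55,399.46 + €9,526.83 = €193,697.28.

€193,697.28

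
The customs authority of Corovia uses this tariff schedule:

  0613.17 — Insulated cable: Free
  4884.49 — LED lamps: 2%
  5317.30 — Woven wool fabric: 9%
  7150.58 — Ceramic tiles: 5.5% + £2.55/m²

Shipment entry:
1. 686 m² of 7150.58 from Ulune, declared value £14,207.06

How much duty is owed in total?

Line 1 (7150.58, Ulune, 686 m², £14,207.06):
Base rate for 7150.58 is 5.5% + £2.55/m².
Duty = £14,207.06 × 5.5% + 686 × £2.55 = £2,530.69.

£2,530.69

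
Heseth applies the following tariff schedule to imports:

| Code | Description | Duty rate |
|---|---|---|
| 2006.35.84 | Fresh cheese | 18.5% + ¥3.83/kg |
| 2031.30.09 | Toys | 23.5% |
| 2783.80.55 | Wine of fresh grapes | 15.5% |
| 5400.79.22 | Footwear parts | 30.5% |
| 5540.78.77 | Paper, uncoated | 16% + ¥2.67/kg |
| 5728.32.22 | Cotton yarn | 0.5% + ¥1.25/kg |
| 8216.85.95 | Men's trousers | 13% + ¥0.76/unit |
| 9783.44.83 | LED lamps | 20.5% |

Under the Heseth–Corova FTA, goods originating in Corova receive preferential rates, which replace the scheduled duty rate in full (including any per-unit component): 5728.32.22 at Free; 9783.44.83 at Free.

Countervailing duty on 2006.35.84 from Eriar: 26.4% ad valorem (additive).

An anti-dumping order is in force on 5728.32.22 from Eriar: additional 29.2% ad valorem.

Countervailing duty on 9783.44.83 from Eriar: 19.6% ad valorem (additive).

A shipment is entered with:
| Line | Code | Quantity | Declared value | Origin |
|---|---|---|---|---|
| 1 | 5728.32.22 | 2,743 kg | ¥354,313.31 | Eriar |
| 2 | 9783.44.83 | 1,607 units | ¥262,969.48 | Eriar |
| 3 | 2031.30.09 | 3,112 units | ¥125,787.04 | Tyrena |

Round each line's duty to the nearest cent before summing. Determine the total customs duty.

Line 1 (5728.32.22, Eriar, 2,743 kg, ¥354,313.31):
Base rate for 5728.32.22 is 0.5% + ¥1.25/kg.
5728.32.22 has an FTA preferential rate, but origin Eriar is not Corova; base rate stands.
Additional duty on 5728.32.22 from Eriar: +29.2%. Applied ad valorem rate: 0.5% + 29.2% = 29.7%.
Duty = ¥354,313.31 × 29.7% + 2,743 × ¥1.25 = ¥108,659.80.
Line 2 (9783.44.83, Eriar, 1,607 units, ¥262,969.48):
Base rate for 9783.44.83 is 20.5%.
9783.44.83 has an FTA preferential rate, but origin Eriar is not Corova; base rate stands.
Additional duty on 9783.44.83 from Eriar: +19.6%. Applied ad valorem rate: 20.5% + 19.6% = 40.1%.
Duty = ¥262,969.48 × 40.1% = ¥105,450.76.
Line 3 (2031.30.09, Tyrena, 3,112 units, ¥125,787.04):
Base rate for 2031.30.09 is 23.5%.
Duty = ¥125,787.04 × 23.5% = ¥29,559.95.
Total = ¥108,659.80 + ¥105,450.76 + ¥29,559.95 = ¥243,670.51.

¥243,670.51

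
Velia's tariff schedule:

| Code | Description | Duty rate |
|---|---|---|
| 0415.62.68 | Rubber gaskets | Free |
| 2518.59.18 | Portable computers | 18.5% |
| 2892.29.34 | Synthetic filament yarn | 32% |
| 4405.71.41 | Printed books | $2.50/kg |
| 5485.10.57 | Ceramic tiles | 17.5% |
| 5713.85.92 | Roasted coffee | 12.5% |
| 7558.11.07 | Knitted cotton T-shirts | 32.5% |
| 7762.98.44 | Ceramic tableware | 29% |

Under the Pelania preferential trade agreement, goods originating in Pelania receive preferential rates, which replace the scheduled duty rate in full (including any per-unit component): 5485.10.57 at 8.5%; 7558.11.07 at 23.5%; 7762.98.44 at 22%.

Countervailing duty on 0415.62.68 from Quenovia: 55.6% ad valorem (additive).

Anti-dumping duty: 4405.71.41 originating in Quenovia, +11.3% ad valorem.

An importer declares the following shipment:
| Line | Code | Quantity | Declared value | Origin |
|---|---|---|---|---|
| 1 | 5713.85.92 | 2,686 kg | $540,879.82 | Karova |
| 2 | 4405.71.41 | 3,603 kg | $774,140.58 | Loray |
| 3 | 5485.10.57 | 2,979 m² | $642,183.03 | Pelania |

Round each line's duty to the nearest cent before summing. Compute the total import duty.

$131,203.04

Line 1 (5713.85.92, Karova, 2,686 kg, $540,879.82):
Base rate for 5713.85.92 is 12.5%.
Duty = $540,879.82 × 12.5% = $67,609.98.
Line 2 (4405.71.41, Loray, 3,603 kg, $774,140.58):
Base rate for 4405.71.41 is $2.50/kg.
The additional-duty order on 4405.71.41 targets Quenovia, not Loray; it does not apply.
Duty = 3,603 × $2.50 = $9,007.50.
Line 3 (5485.10.57, Pelania, 2,979 m², $642,183.03):
Base rate for 5485.10.57 is 17.5%.
Origin Pelania qualifies under the Velia–Pelania agreement and 5485.10.57 is covered: preferential rate 8.5% applies instead.
Duty = $642,183.03 × 8.5% = $54,585.56.
Total = $67,609.98 + $9,007.50 + $54,585.56 = $131,203.04.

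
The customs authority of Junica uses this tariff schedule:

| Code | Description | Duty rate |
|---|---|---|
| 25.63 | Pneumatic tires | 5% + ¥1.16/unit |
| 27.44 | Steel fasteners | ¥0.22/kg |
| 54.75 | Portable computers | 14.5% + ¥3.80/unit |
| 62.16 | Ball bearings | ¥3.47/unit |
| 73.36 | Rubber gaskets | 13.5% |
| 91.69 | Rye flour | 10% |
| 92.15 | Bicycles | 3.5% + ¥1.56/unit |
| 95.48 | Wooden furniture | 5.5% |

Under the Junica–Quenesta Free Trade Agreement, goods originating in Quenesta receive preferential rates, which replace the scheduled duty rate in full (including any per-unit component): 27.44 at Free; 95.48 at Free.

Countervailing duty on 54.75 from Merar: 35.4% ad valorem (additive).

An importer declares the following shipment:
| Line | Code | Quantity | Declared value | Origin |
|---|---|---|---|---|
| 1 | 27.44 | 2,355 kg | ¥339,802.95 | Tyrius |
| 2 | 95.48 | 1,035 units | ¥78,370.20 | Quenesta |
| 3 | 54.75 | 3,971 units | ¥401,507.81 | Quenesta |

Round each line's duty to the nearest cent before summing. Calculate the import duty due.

¥73,826.53

Line 1 (27.44, Tyrius, 2,355 kg, ¥339,802.95):
Base rate for 27.44 is ¥0.22/kg.
27.44 has an FTA preferential rate, but origin Tyrius is not Quenesta; base rate stands.
Duty = 2,355 × ¥0.22 = ¥518.10.
Line 2 (95.48, Quenesta, 1,035 units, ¥78,370.20):
Base rate for 95.48 is 5.5%.
Origin Quenesta qualifies under the Junica–Quenesta agreement and 95.48 is covered: preferential rate Free applies instead.
Duty = ¥78,370.20 × 0% = ¥0.00.
Line 3 (54.75, Quenesta, 3,971 units, ¥401,507.81):
Base rate for 54.75 is 14.5% + ¥3.80/unit.
Origin Quenesta is the FTA partner but 54.75 is not on the preference list; base rate stands.
The additional-duty order on 54.75 targets Merar, not Quenesta; it does not apply.
Duty = ¥401,507.81 × 14.5% + 3,971 × ¥3.80 = ¥73,308.43.
Total = ¥518.10 + ¥0.00 + ¥73,308.43 = ¥73,826.53.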